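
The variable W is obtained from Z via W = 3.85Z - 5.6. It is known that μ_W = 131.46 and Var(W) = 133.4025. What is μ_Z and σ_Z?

μ_Z = 35.6, σ_Z = 3

From W = 3.85Z - 5.6: μ_W = a·μ_Z + b, so μ_Z = (μ_W − b)/a = (131.46 − (-5.6))/3.85 = 35.6.
σ_W = √133.4025 = 11.55.
σ_W = |a|·σ_Z, so σ_Z = 11.55/|3.85| = 3.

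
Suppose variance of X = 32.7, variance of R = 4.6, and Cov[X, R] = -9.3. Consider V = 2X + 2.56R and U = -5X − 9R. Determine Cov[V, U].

By bilinearity, Cov[V, U] = ac·variance of X + bd·variance of R + (ad+bc)·Cov[X, R], with a=2, b=2.56, c=-5, d=-9.
ac·variance of X = 2·(-5)·32.7 = -327
bd·variance of R = 2.56·(-9)·4.6 = -105.984
(ad+bc)·Cov[X, R] = (-30.8)·(-9.3) = 286.44
Cov[V, U] = -327 + (-105.984) + 286.44 = -146.544.

Cov[V, U] = -146.544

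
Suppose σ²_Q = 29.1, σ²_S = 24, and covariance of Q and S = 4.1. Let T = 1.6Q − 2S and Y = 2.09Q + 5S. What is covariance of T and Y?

covariance of T and Y = -127.0276

By bilinearity, covariance of T and Y = ac·σ²_Q + bd·σ²_S + (ad+bc)·covariance of Q and S, with a=1.6, b=-2, c=2.09, d=5.
ac·σ²_Q = 1.6·2.09·29.1 = 97.3104
bd·σ²_S = (-2)·5·24 = -240
(ad+bc)·covariance of Q and S = (3.82)·4.1 = 15.662
covariance of T and Y = 97.3104 + (-240) + 15.662 = -127.0276.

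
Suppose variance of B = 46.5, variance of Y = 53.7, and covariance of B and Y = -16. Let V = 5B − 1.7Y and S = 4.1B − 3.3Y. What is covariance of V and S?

covariance of V and S = 1630.027

By bilinearity, covariance of V and S = ac·variance of B + bd·variance of Y + (ad+bc)·covariance of B and Y, with a=5, b=-1.7, c=4.1, d=-3.3.
ac·variance of B = 5·4.1·46.5 = 953.25
bd·variance of Y = (-1.7)·(-3.3)·53.7 = 301.257
(ad+bc)·covariance of B and Y = (-23.47)·(-16) = 375.52
covariance of V and S = 953.25 + 301.257 + 375.52 = 1630.027.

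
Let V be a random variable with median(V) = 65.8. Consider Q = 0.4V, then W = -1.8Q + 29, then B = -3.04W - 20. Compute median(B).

median(Q) = 0.4·65.8 = 26.32.
median(W) = (-1.8)·26.32 + 29 = -18.376.
median(B) = (-3.04)·(-18.376) + (-20) = 35.86304.

median(B) = 35.86304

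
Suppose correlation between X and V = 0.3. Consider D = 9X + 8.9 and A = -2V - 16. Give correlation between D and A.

Linear rescalings preserve |correlation|; the slopes 9 and -2 have opposite signs, so the correlation flips sign: correlation between D and A = −correlation between X and V = -0.3.

correlation between D and A = -0.3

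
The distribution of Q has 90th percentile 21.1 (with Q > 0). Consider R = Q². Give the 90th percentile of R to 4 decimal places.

Q² is increasing, so P_{90}(R) = g(P_{90}(Q)) = 445.21.

90th percentile of R = 445.21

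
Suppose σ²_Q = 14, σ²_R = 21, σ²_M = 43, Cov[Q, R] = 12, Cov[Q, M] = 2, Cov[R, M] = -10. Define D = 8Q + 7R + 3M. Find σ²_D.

σ²_D = 3332

σ²_D = a²·σ²_Q + b²·σ²_R + c²·σ²_M + 2ab·Cov[Q, R] + 2ac·Cov[Q, M] + 2bc·Cov[R, M], with a = 8, b = 7, c = 3.
= 896 + 1029 + 387 + 1344 + 96 + (-420)
= 3332.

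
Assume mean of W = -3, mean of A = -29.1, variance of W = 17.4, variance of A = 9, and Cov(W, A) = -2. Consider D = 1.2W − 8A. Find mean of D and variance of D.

mean of D = 1.2·mean of W + (-8)·mean of A = 1.2·(-3) + (-8)·(-29.1) = 229.2.
variance of D = a²·variance of W + b²·variance of A + 2ab·Cov(W, A) with a = 1.2, b = -8.
= 1.2²·17.4 + (-8)²·9 + 2·1.2·(-8)·(-2)
= 25.056 + 576 + 38.4 = 639.456.

mean of D = 229.2, variance of D = 639.456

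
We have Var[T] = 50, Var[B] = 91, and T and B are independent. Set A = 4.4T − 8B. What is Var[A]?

Var[A] = a²·Var[T] + b²·Var[B] + 2ab·covariance of T and B with a = 4.4, b = -8.
Independence gives covariance of T and B = 0.
= 4.4²·50 + (-8)²·91 + 2·4.4·(-8)·0
= 968 + 5824 + 0 = 6792.

Var[A] = 6792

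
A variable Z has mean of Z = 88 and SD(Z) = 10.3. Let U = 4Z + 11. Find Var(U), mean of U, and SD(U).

Var(U) = 1697.44, mean of U = 363, SD(U) = 41.2

U = 4Z + 11 is linear with a = 4, b = 11.
Var(Z) = 10.3² = 106.09.
Var(U) = a²·Var(Z) = 4²·106.09 = 1697.44 (the additive constant 11 does not affect variance).
mean of U = a·mean of Z + b = 4·88 + 11 = 363.
SD(U) = |a|·SD(Z) = |4|·10.3 = 41.2.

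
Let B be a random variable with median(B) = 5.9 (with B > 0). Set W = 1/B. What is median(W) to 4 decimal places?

median(W) = 0.1695

1/B is monotone on this domain, so median(W) = 1/(5.9) ≈ 0.1695.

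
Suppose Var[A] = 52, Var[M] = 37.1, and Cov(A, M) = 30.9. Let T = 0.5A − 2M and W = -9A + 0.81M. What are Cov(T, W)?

By bilinearity, Cov(T, W) = ac·Var[A] + bd·Var[M] + (ad+bc)·Cov(A, M), with a=0.5, b=-2, c=-9, d=0.81.
ac·Var[A] = 0.5·(-9)·52 = -234
bd·Var[M] = (-2)·0.81·37.1 = -60.102
(ad+bc)·Cov(A, M) = (18.405)·30.9 = 568.7145
Cov(T, W) = -234 + (-60.102) + 568.7145 = 274.6125.

Cov(T, W) = 274.6125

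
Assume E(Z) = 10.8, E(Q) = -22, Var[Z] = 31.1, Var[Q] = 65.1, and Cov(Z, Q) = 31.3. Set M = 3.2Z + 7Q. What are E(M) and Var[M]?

E(M) = -119.44, Var[M] = 4910.604

E(M) = 3.2·E(Z) + 7·E(Q) = 3.2·10.8 + 7·(-22) = -119.44.
Var[M] = a²·Var[Z] + b²·Var[Q] + 2ab·Cov(Z, Q) with a = 3.2, b = 7.
= 3.2²·31.1 + 7²·65.1 + 2·3.2·7·31.3
= 318.464 + 3189.9 + 1402.24 = 4910.604.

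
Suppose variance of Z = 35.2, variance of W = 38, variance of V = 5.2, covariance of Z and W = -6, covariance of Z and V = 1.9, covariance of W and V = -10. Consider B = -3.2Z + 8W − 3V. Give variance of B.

variance of B = a²·variance of Z + b²·variance of W + c²·variance of V + 2ab·covariance of Z and W + 2ac·covariance of Z and V + 2bc·covariance of W and V, with a = -3.2, b = 8, c = -3.
= 360.448 + 2432 + 46.8 + 307.2 + 36.48 + 480
= 3662.928.

variance of B = 3662.928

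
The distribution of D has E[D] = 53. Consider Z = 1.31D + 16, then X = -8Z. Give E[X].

E[X] = -683.44

E[Z] = 1.31·53 + 16 = 85.43.
E[X] = (-8)·85.43 = -683.44.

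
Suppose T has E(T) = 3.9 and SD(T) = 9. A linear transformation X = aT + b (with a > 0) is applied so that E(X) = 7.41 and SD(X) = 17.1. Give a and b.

a = 1.9, b = 0

SD(X) = a·SD(T) (a > 0), so a = 17.1/9 = 1.9.
E(X) = a·E(T) + b, so b = 7.41 − 1.9·3.9 = 0.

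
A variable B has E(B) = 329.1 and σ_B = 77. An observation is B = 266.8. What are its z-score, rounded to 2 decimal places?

z = -0.81

z = (B − E(B)) / σ_B = (266.8 − 329.1) / 77 ≈ -0.81.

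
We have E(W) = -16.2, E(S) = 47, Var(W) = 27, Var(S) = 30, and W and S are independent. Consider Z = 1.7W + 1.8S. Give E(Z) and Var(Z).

E(Z) = 57.06, Var(Z) = 175.23

E(Z) = 1.7·E(W) + 1.8·E(S) = 1.7·(-16.2) + 1.8·47 = 57.06.
Var(Z) = a²·Var(W) + b²·Var(S) + 2ab·covariance of W and S with a = 1.7, b = 1.8.
Independence gives covariance of W and S = 0.
= 1.7²·27 + 1.8²·30 + 2·1.7·1.8·0
= 78.03 + 97.2 + 0 = 175.23.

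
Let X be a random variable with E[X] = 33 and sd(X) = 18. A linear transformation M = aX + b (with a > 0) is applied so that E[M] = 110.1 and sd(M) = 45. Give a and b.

a = 2.5, b = 27.6

sd(M) = a·sd(X) (a > 0), so a = 45/18 = 2.5.
E[M] = a·E[X] + b, so b = 110.1 − 2.5·33 = 27.6.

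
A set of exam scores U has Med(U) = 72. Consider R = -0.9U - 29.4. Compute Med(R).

Med(R) = -94.2

A linear map preserves order up to sign, so Med(R) = a·Med(U) + b = (-0.9)·72 + (-29.4) = -94.2.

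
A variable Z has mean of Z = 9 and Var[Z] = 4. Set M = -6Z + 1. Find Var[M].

M = -6Z + 1 is linear with a = -6, b = 1.
Var[M] = a²·Var[Z] = (-6)²·4 = 144 (the additive constant 1 does not affect variance).

Var[M] = 144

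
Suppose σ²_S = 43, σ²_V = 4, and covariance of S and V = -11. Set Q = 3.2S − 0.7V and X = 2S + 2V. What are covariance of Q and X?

By bilinearity, covariance of Q and X = ac·σ²_S + bd·σ²_V + (ad+bc)·covariance of S and V, with a=3.2, b=-0.7, c=2, d=2.
ac·σ²_S = 3.2·2·43 = 275.2
bd·σ²_V = (-0.7)·2·4 = -5.6
(ad+bc)·covariance of S and V = (5)·(-11) = -55
covariance of Q and X = 275.2 + (-5.6) + (-55) = 214.6.

covariance of Q and X = 214.6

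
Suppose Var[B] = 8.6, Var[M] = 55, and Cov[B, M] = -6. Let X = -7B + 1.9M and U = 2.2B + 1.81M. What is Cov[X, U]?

By bilinearity, Cov[X, U] = ac·Var[B] + bd·Var[M] + (ad+bc)·Cov[B, M], with a=-7, b=1.9, c=2.2, d=1.81.
ac·Var[B] = (-7)·2.2·8.6 = -132.44
bd·Var[M] = 1.9·1.81·55 = 189.145
(ad+bc)·Cov[B, M] = (-8.49)·(-6) = 50.94
Cov[X, U] = -132.44 + 189.145 + 50.94 = 107.645.

Cov[X, U] = 107.645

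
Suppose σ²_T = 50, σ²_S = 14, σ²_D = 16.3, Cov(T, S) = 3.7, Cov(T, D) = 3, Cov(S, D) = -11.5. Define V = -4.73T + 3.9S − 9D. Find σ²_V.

σ²_V = 3578.0972

σ²_V = a²·σ²_T + b²·σ²_S + c²·σ²_D + 2ab·Cov(T, S) + 2ac·Cov(T, D) + 2bc·Cov(S, D), with a = -4.73, b = 3.9, c = -9.
= 1118.645 + 212.94 + 1320.3 + (-136.5078) + 255.42 + 807.3
= 3578.0972.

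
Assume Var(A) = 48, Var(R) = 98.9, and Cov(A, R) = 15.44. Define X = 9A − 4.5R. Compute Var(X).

Var(X) = a²·Var(A) + b²·Var(R) + 2ab·Cov(A, R) with a = 9, b = -4.5.
= 9²·48 + (-4.5)²·98.9 + 2·9·(-4.5)·15.44
= 3888 + 2002.725 + (-1250.64) = 4640.085.

Var(X) = 4640.085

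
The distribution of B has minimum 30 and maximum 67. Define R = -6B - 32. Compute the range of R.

Range(R) = 222

Range of B = 67 − 30 = 37.
Range(R) = |a|·Range(B) = |-6|·37 = 222.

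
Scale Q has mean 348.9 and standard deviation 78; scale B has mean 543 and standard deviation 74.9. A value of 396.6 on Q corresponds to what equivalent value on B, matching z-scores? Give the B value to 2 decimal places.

B = 588.80

z = (396.6 − 348.9)/78 ≈ 0.6115.
B = 543 + z·74.9 = 543 + (396.6 − 348.9)·74.9/78 ≈ 588.80.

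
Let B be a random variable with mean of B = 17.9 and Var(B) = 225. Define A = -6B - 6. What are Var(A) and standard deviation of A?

Var(A) = 8100, standard deviation of A = 90

A = -6B - 6 is linear with a = -6, b = -6.
Var(A) = a²·Var(B) = (-6)²·225 = 8100 (the additive constant -6 does not affect variance).
standard deviation of B = √225 = 15.
standard deviation of A = |a|·standard deviation of B = |-6|·15 = 90.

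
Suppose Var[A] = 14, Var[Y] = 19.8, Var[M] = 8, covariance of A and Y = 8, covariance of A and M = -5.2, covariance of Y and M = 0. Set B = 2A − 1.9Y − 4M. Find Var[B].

Var[B] = 277.878

Var[B] = a²·Var[A] + b²·Var[Y] + c²·Var[M] + 2ab·covariance of A and Y + 2ac·covariance of A and M + 2bc·covariance of Y and M, with a = 2, b = -1.9, c = -4.
= 56 + 71.478 + 128 + (-60.8) + 83.2 + 0
= 277.878.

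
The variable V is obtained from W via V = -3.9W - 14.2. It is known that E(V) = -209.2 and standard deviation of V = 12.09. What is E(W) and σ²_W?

E(W) = 50, σ²_W = 9.61

From V = -3.9W - 14.2: E(V) = a·E(W) + b, so E(W) = (E(V) − b)/a = (-209.2 − (-14.2))/(-3.9) = 50.
σ²_V = 12.09² = 146.1681.
σ²_V = a²·σ²_W, so σ²_W = 146.1681/(-3.9)² = 9.61.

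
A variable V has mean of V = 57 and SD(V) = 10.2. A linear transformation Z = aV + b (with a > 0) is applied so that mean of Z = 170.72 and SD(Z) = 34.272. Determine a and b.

SD(Z) = a·SD(V) (a > 0), so a = 34.272/10.2 = 3.36.
mean of Z = a·mean of V + b, so b = 170.72 − 3.36·57 = -20.8.

a = 3.36, b = -20.8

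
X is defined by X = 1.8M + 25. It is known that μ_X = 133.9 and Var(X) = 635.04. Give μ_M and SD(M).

μ_M = 60.5, SD(M) = 14

From X = 1.8M + 25: μ_X = a·μ_M + b, so μ_M = (μ_X − b)/a = (133.9 − 25)/1.8 = 60.5.
SD(X) = √635.04 = 25.2.
SD(X) = |a|·SD(M), so SD(M) = 25.2/|1.8| = 14.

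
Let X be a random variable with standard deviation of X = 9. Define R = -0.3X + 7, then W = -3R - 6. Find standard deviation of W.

standard deviation of W = 8.1

standard deviation of R = |-0.3|·9 = 2.7.
standard deviation of W = |-3|·2.7 = 8.1.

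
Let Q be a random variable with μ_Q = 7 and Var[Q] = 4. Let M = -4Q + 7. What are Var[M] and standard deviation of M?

Var[M] = 64, standard deviation of M = 8

M = -4Q + 7 is linear with a = -4, b = 7.
Var[M] = a²·Var[Q] = (-4)²·4 = 64 (the additive constant 7 does not affect variance).
standard deviation of Q = √4 = 2.
standard deviation of M = |a|·standard deviation of Q = |-4|·2 = 8.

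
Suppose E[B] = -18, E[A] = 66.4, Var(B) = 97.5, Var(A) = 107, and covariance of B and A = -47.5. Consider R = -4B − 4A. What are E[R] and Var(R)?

E[R] = (-4)·E[B] + (-4)·E[A] = (-4)·(-18) + (-4)·66.4 = -193.6.
Var(R) = a²·Var(B) + b²·Var(A) + 2ab·covariance of B and A with a = -4, b = -4.
= (-4)²·97.5 + (-4)²·107 + 2·(-4)·(-4)·(-47.5)
= 1560 + 1712 + (-1520) = 1752.

E[R] = -193.6, Var(R) = 1752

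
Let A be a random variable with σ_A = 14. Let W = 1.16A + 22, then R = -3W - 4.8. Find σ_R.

σ_W = |1.16|·14 = 16.24.
σ_R = |-3|·16.24 = 48.72.

σ_R = 48.72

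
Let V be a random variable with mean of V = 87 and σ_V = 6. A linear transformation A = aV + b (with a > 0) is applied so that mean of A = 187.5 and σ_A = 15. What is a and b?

σ_A = a·σ_V (a > 0), so a = 15/6 = 2.5.
mean of A = a·mean of V + b, so b = 187.5 − 2.5·87 = -30.

a = 2.5, b = -30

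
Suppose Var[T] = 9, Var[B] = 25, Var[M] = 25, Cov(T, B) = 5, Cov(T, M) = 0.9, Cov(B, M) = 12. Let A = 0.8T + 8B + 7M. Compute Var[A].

Var[A] = a²·Var[T] + b²·Var[B] + c²·Var[M] + 2ab·Cov(T, B) + 2ac·Cov(T, M) + 2bc·Cov(B, M), with a = 0.8, b = 8, c = 7.
= 5.76 + 1600 + 1225 + 64 + 10.08 + 1344
= 4248.84.

Var[A] = 4248.84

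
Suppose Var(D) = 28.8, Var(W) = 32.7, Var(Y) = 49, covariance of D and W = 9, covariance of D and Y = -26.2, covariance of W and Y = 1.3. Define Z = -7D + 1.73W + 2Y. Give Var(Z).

Var(Z) = a²·Var(D) + b²·Var(W) + c²·Var(Y) + 2ab·covariance of D and W + 2ac·covariance of D and Y + 2bc·covariance of W and Y, with a = -7, b = 1.73, c = 2.
= 1411.2 + 97.86783 + 196 + (-217.98) + 733.6 + 8.996
= 2229.68383.

Var(Z) = 2229.68383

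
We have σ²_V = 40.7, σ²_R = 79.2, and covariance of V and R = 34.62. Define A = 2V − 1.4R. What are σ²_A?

σ²_A = 124.16

σ²_A = a²·σ²_V + b²·σ²_R + 2ab·covariance of V and R with a = 2, b = -1.4.
= 2²·40.7 + (-1.4)²·79.2 + 2·2·(-1.4)·34.62
= 162.8 + 155.232 + (-193.872) = 124.16.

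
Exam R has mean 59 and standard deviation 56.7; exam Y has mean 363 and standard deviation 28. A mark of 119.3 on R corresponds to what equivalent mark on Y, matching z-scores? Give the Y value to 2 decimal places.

z = (119.3 − 59)/56.7 ≈ 1.0635.
Y = 363 + z·28 = 363 + (119.3 − 59)·28/56.7 ≈ 392.78.

Y = 392.78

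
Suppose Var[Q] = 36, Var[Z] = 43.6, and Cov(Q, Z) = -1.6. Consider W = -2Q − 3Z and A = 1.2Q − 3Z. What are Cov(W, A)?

Cov(W, A) = 302.16

By bilinearity, Cov(W, A) = ac·Var[Q] + bd·Var[Z] + (ad+bc)·Cov(Q, Z), with a=-2, b=-3, c=1.2, d=-3.
ac·Var[Q] = (-2)·1.2·36 = -86.4
bd·Var[Z] = (-3)·(-3)·43.6 = 392.4
(ad+bc)·Cov(Q, Z) = (2.4)·(-1.6) = -3.84
Cov(W, A) = -86.4 + 392.4 + (-3.84) = 302.16.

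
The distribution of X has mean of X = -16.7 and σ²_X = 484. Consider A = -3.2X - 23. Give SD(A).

A = -3.2X - 23 is linear with a = -3.2, b = -23.
SD(X) = √484 = 22.
SD(A) = |a|·SD(X) = |-3.2|·22 = 70.4.

SD(A) = 70.4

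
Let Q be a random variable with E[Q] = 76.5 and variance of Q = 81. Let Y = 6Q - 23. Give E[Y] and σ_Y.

Y = 6Q - 23 is linear with a = 6, b = -23.
E[Y] = a·E[Q] + b = 6·76.5 + (-23) = 436.
σ_Q = √81 = 9.
σ_Y = |a|·σ_Q = |6|·9 = 54.

E[Y] = 436, σ_Y = 54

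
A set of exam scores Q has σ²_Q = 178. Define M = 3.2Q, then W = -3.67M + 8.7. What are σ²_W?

σ²_W = 24550.033408

σ²_M = 3.2²·178 = 1822.72.
σ²_W = (-3.67)²·1822.72 = 24550.033408.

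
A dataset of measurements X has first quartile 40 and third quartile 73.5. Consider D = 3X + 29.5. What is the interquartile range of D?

IQR(D) = 100.5

IQR of X = Q3 − Q1 = 73.5 − 40 = 33.5.
Under D = aX + b, IQR(D) = |a|·IQR(X) = |3|·33.5 = 100.5 (shifts cancel; spread scales by |a|).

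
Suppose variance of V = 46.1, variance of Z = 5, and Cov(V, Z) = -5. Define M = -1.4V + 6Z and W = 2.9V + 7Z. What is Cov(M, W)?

By bilinearity, Cov(M, W) = ac·variance of V + bd·variance of Z + (ad+bc)·Cov(V, Z), with a=-1.4, b=6, c=2.9, d=7.
ac·variance of V = (-1.4)·2.9·46.1 = -187.166
bd·variance of Z = 6·7·5 = 210
(ad+bc)·Cov(V, Z) = (7.6)·(-5) = -38
Cov(M, W) = -187.166 + 210 + (-38) = -15.166.

Cov(M, W) = -15.166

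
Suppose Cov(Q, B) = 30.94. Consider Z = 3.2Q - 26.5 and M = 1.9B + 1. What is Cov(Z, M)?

Cov(Z, M) = 188.1152

Cov(Z, M) = a·c·Cov(Q, B) = 3.2·1.9·30.94 = 188.1152. Additive constants drop out.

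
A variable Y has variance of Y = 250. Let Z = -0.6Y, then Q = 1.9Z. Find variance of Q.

variance of Z = (-0.6)²·250 = 90.
variance of Q = 1.9²·90 = 324.9.

variance of Q = 324.9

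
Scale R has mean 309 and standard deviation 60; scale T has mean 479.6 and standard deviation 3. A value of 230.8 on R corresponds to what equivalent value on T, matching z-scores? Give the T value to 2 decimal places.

T = 475.69

z = (230.8 − 309)/60 ≈ -1.3033.
T = 479.6 + z·3 = 479.6 + (230.8 − 309)·3/60 = 475.69.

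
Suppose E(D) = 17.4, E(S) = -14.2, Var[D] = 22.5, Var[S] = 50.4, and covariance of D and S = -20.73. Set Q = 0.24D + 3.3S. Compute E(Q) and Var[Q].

E(Q) = 0.24·E(D) + 3.3·E(S) = 0.24·17.4 + 3.3·(-14.2) = -42.684.
Var[Q] = a²·Var[D] + b²·Var[S] + 2ab·covariance of D and S with a = 0.24, b = 3.3.
= 0.24²·22.5 + 3.3²·50.4 + 2·0.24·3.3·(-20.73)
= 1.296 + 548.856 + (-32.83632) = 517.31568.

E(Q) = -42.684, Var[Q] = 517.31568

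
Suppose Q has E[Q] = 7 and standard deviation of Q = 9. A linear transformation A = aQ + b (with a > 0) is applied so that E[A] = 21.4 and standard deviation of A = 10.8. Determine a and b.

standard deviation of A = a·standard deviation of Q (a > 0), so a = 10.8/9 = 1.2.
E[A] = a·E[Q] + b, so b = 21.4 − 1.2·7 = 13.

a = 1.2, b = 13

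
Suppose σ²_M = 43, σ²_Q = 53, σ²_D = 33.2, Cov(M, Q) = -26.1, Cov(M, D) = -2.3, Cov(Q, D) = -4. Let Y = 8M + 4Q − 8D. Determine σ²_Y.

σ²_Y = a²·σ²_M + b²·σ²_Q + c²·σ²_D + 2ab·Cov(M, Q) + 2ac·Cov(M, D) + 2bc·Cov(Q, D), with a = 8, b = 4, c = -8.
= 2752 + 848 + 2124.8 + (-1670.4) + 294.4 + 256
= 4604.8.

σ²_Y = 4604.8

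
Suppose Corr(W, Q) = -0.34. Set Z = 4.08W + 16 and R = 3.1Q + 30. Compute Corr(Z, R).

Corr(Z, R) = -0.34

Linear rescalings preserve correlation up to sign; here the slopes 4.08 and 3.1 have the same sign, so Corr(Z, R) = Corr(W, Q) = -0.34.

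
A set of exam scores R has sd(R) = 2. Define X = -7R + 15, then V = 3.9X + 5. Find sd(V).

sd(V) = 54.6

sd(X) = |-7|·2 = 14.
sd(V) = |3.9|·14 = 54.6.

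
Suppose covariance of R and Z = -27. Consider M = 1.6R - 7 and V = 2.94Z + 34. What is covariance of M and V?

covariance of M and V = a·c·covariance of R and Z = 1.6·2.94·(-27) = -127.008. Additive constants drop out.

covariance of M and V = -127.008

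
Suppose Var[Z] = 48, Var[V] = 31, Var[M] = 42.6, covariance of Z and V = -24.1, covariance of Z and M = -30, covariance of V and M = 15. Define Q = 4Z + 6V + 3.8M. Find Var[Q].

Var[Q] = 1114.344

Var[Q] = a²·Var[Z] + b²·Var[V] + c²·Var[M] + 2ab·covariance of Z and V + 2ac·covariance of Z and M + 2bc·covariance of V and M, with a = 4, b = 6, c = 3.8.
= 768 + 1116 + 615.144 + (-1156.8) + (-912) + 684
= 1114.344.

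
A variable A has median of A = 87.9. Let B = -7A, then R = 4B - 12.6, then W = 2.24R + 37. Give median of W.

median of B = (-7)·87.9 = -615.3.
median of R = 4·(-615.3) + (-12.6) = -2473.8.
median of W = 2.24·(-2473.8) + 37 = -5504.312.

median of W = -5504.312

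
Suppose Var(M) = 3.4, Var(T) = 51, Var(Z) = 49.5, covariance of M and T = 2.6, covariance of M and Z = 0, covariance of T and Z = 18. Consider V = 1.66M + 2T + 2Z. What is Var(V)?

Var(V) = 572.63304

Var(V) = a²·Var(M) + b²·Var(T) + c²·Var(Z) + 2ab·covariance of M and T + 2ac·covariance of M and Z + 2bc·covariance of T and Z, with a = 1.66, b = 2, c = 2.
= 9.36904 + 204 + 198 + 17.264 + 0 + 144
= 572.63304.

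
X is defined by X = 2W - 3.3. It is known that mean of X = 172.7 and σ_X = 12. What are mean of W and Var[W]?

mean of W = 88, Var[W] = 36

From X = 2W - 3.3: mean of X = a·mean of W + b, so mean of W = (mean of X − b)/a = (172.7 − (-3.3))/2 = 88.
Var[X] = 12² = 144.
Var[X] = a²·Var[W], so Var[W] = 144/2² = 36.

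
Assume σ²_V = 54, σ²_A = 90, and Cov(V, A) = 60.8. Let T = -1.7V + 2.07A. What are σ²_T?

σ²_T = 113.7906

σ²_T = a²·σ²_V + b²·σ²_A + 2ab·Cov(V, A) with a = -1.7, b = 2.07.
= (-1.7)²·54 + 2.07²·90 + 2·(-1.7)·2.07·60.8
= 156.06 + 385.641 + (-427.9104) = 113.7906.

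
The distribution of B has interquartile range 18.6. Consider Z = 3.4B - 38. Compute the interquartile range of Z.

Under Z = aB + b, IQR(Z) = |a|·IQR(B) = |3.4|·18.6 = 63.24 (shifts cancel; spread scales by |a|).

IQR(Z) = 63.24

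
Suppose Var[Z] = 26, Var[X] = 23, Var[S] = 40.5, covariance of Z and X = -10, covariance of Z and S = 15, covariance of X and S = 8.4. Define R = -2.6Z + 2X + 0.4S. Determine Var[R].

Var[R] = a²·Var[Z] + b²·Var[X] + c²·Var[S] + 2ab·covariance of Z and X + 2ac·covariance of Z and S + 2bc·covariance of X and S, with a = -2.6, b = 2, c = 0.4.
= 175.76 + 92 + 6.48 + 104 + (-31.2) + 13.44
= 360.48.

Var[R] = 360.48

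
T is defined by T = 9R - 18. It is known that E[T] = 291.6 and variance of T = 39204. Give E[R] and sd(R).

From T = 9R - 18: E[T] = a·E[R] + b, so E[R] = (E[T] − b)/a = (291.6 − (-18))/9 = 34.4.
sd(T) = √39204 = 198.
sd(T) = |a|·sd(R), so sd(R) = 198/|9| = 22.

E[R] = 34.4, sd(R) = 22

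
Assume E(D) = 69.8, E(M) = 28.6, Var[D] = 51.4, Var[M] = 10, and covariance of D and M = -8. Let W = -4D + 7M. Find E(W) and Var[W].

E(W) = -79, Var[W] = 1760.4

E(W) = (-4)·E(D) + 7·E(M) = (-4)·69.8 + 7·28.6 = -79.
Var[W] = a²·Var[D] + b²·Var[M] + 2ab·covariance of D and M with a = -4, b = 7.
= (-4)²·51.4 + 7²·10 + 2·(-4)·7·(-8)
= 822.4 + 490 + 448 = 1760.4.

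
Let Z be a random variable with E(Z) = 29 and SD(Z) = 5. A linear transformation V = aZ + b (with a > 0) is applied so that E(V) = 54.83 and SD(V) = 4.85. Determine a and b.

a = 0.97, b = 26.7

SD(V) = a·SD(Z) (a > 0), so a = 4.85/5 = 0.97.
E(V) = a·E(Z) + b, so b = 54.83 − 0.97·29 = 26.7.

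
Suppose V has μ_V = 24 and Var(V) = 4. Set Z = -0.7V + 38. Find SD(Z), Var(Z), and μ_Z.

Z = -0.7V + 38 is linear with a = -0.7, b = 38.
SD(V) = √4 = 2.
SD(Z) = |a|·SD(V) = |-0.7|·2 = 1.4.
Var(Z) = a²·Var(V) = (-0.7)²·4 = 1.96 (the additive constant 38 does not affect variance).
μ_Z = a·μ_V + b = (-0.7)·24 + 38 = 21.2.

SD(Z) = 1.4, Var(Z) = 1.96, μ_Z = 21.2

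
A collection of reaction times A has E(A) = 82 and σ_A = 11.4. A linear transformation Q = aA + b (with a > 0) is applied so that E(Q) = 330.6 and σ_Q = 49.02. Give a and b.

σ_Q = a·σ_A (a > 0), so a = 49.02/11.4 = 4.3.
E(Q) = a·E(A) + b, so b = 330.6 − 4.3·82 = -22.

a = 4.3, b = -22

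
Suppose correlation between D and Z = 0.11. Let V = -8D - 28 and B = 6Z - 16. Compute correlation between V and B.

correlation between V and B = -0.11

Linear rescalings preserve |correlation|; the slopes -8 and 6 have opposite signs, so the correlation flips sign: correlation between V and B = −correlation between D and Z = -0.11.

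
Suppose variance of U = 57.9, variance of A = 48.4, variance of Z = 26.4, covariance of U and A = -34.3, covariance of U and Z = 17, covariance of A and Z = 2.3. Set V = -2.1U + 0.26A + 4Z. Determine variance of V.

variance of V = 437.65044

variance of V = a²·variance of U + b²·variance of A + c²·variance of Z + 2ab·covariance of U and A + 2ac·covariance of U and Z + 2bc·covariance of A and Z, with a = -2.1, b = 0.26, c = 4.
= 255.339 + 3.27184 + 422.4 + 37.4556 + (-285.6) + 4.784
= 437.65044.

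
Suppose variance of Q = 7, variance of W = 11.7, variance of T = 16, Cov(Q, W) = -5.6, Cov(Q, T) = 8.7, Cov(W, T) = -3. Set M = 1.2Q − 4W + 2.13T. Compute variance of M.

variance of M = 419.2248

variance of M = a²·variance of Q + b²·variance of W + c²·variance of T + 2ab·Cov(Q, W) + 2ac·Cov(Q, T) + 2bc·Cov(W, T), with a = 1.2, b = -4, c = 2.13.
= 10.08 + 187.2 + 72.5904 + 53.76 + 44.4744 + 51.12
= 419.2248.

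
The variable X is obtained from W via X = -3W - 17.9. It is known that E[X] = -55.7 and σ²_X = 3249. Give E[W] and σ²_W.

E[W] = 12.6, σ²_W = 361

From X = -3W - 17.9: E[X] = a·E[W] + b, so E[W] = (E[X] − b)/a = (-55.7 − (-17.9))/(-3) = 12.6.
σ²_X = a²·σ²_W, so σ²_W = 3249/(-3)² = 361.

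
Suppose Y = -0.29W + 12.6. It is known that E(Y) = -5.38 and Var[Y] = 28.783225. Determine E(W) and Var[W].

E(W) = 62, Var[W] = 342.25

From Y = -0.29W + 12.6: E(Y) = a·E(W) + b, so E(W) = (E(Y) − b)/a = (-5.38 − 12.6)/(-0.29) = 62.
Var[Y] = a²·Var[W], so Var[W] = 28.783225/(-0.29)² = 342.25.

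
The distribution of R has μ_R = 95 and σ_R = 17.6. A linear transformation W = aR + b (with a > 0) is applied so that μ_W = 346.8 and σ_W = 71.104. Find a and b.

a = 4.04, b = -37

σ_W = a·σ_R (a > 0), so a = 71.104/17.6 = 4.04.
μ_W = a·μ_R + b, so b = 346.8 − 4.04·95 = -37.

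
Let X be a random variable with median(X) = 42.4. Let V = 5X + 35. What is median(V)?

A linear map preserves order up to sign, so median(V) = a·median(X) + b = 5·42.4 + 35 = 247.

median(V) = 247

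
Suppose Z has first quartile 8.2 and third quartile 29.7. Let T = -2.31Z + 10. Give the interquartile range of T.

IQR(T) = 49.665

IQR of Z = Q3 − Q1 = 29.7 − 8.2 = 21.5.
Under T = aZ + b, IQR(T) = |a|·IQR(Z) = |-2.31|·21.5 = 49.665 (shifts cancel; spread scales by |a|).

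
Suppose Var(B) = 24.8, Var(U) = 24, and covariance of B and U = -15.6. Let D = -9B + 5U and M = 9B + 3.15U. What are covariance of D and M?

covariance of D and M = -1890.54

By bilinearity, covariance of D and M = ac·Var(B) + bd·Var(U) + (ad+bc)·covariance of B and U, with a=-9, b=5, c=9, d=3.15.
ac·Var(B) = (-9)·9·24.8 = -2008.8
bd·Var(U) = 5·3.15·24 = 378
(ad+bc)·covariance of B and U = (16.65)·(-15.6) = -259.74
covariance of D and M = -2008.8 + 378 + (-259.74) = -1890.54.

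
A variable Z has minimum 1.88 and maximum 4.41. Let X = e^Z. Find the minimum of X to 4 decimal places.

min(X) = 6.5535

e^Z is increasing on this domain, so min(X) comes from min(Z) = 1.88: min(X) = exp(1.88) ≈ 6.5535.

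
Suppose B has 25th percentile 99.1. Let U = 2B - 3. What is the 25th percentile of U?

25th percentile of U = 195.2

Since a = 2 > 0 the transformation is increasing, so the 25th percentile of U = a·(P_{25} of B) + b = 2·99.1 + (-3) = 195.2.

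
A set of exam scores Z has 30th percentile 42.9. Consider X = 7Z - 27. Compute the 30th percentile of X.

Since a = 7 > 0 the transformation is increasing, so the 30th percentile of X = a·(P_{30} of Z) + b = 7·42.9 + (-27) = 273.3.

30th percentile of X = 273.3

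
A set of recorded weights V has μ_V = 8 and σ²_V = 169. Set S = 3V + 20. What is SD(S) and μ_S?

S = 3V + 20 is linear with a = 3, b = 20.
SD(V) = √169 = 13.
SD(S) = |a|·SD(V) = |3|·13 = 39.
μ_S = a·μ_V + b = 3·8 + 20 = 44.

SD(S) = 39, μ_S = 44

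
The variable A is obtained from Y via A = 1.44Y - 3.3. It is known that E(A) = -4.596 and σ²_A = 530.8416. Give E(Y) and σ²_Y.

From A = 1.44Y - 3.3: E(A) = a·E(Y) + b, so E(Y) = (E(A) − b)/a = (-4.596 − (-3.3))/1.44 = -0.9.
σ²_A = a²·σ²_Y, so σ²_Y = 530.8416/1.44² = 256.

E(Y) = -0.9, σ²_Y = 256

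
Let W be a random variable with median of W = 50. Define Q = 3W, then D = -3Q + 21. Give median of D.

median of Q = 3·50 = 150.
median of D = (-3)·150 + 21 = -429.

median of D = -429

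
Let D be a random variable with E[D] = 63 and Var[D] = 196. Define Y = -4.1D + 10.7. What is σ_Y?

Y = -4.1D + 10.7 is linear with a = -4.1, b = 10.7.
σ_D = √196 = 14.
σ_Y = |a|·σ_D = |-4.1|·14 = 57.4.

σ_Y = 57.4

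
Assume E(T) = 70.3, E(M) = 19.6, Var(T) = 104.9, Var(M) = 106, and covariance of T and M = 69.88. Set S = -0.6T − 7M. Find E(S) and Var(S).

E(S) = -179.38, Var(S) = 5818.756

E(S) = (-0.6)·E(T) + (-7)·E(M) = (-0.6)·70.3 + (-7)·19.6 = -179.38.
Var(S) = a²·Var(T) + b²·Var(M) + 2ab·covariance of T and M with a = -0.6, b = -7.
= (-0.6)²·104.9 + (-7)²·106 + 2·(-0.6)·(-7)·69.88
= 37.764 + 5194 + 586.992 = 5818.756.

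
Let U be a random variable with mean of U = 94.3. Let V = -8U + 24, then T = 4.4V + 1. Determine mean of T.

mean of T = -3212.76

mean of V = (-8)·94.3 + 24 = -730.4.
mean of T = 4.4·(-730.4) + 1 = -3212.76.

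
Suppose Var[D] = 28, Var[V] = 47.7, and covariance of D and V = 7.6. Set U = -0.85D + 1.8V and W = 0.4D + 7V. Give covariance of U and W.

By bilinearity, covariance of U and W = ac·Var[D] + bd·Var[V] + (ad+bc)·covariance of D and V, with a=-0.85, b=1.8, c=0.4, d=7.
ac·Var[D] = (-0.85)·0.4·28 = -9.52
bd·Var[V] = 1.8·7·47.7 = 601.02
(ad+bc)·covariance of D and V = (-5.23)·7.6 = -39.748
covariance of U and W = -9.52 + 601.02 + (-39.748) = 551.752.

covariance of U and W = 551.752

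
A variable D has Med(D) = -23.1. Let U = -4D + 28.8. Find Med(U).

Med(U) = 121.2

A linear map preserves order up to sign, so Med(U) = a·Med(D) + b = (-4)·(-23.1) + 28.8 = 121.2.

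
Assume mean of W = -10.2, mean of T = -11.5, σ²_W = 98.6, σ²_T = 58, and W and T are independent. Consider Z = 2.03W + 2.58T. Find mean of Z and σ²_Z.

mean of Z = 2.03·mean of W + 2.58·mean of T = 2.03·(-10.2) + 2.58·(-11.5) = -50.376.
σ²_Z = a²·σ²_W + b²·σ²_T + 2ab·Cov[W, T] with a = 2.03, b = 2.58.
Independence gives Cov[W, T] = 0.
= 2.03²·98.6 + 2.58²·58 + 2·2.03·2.58·0
= 406.32074 + 386.0712 + 0 = 792.39194.

mean of Z = -50.376, σ²_Z = 792.39194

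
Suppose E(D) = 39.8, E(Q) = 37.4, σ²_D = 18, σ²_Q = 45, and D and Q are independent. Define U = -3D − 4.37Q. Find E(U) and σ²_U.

E(U) = (-3)·E(D) + (-4.37)·E(Q) = (-3)·39.8 + (-4.37)·37.4 = -282.838.
σ²_U = a²·σ²_D + b²·σ²_Q + 2ab·Cov[D, Q] with a = -3, b = -4.37.
Independence gives Cov[D, Q] = 0.
= (-3)²·18 + (-4.37)²·45 + 2·(-3)·(-4.37)·0
= 162 + 859.3605 + 0 = 1021.3605.

E(U) = -282.838, σ²_U = 1021.3605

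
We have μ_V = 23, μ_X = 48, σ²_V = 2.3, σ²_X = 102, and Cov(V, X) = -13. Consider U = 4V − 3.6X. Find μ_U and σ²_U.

μ_U = -80.8, σ²_U = 1733.12

μ_U = 4·μ_V + (-3.6)·μ_X = 4·23 + (-3.6)·48 = -80.8.
σ²_U = a²·σ²_V + b²·σ²_X + 2ab·Cov(V, X) with a = 4, b = -3.6.
= 4²·2.3 + (-3.6)²·102 + 2·4·(-3.6)·(-13)
= 36.8 + 1321.92 + 374.4 = 1733.12.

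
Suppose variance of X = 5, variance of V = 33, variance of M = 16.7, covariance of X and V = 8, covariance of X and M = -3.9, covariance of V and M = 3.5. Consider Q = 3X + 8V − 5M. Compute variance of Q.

variance of Q = a²·variance of X + b²·variance of V + c²·variance of M + 2ab·covariance of X and V + 2ac·covariance of X and M + 2bc·covariance of V and M, with a = 3, b = 8, c = -5.
= 45 + 2112 + 417.5 + 384 + 117 + (-280)
= 2795.5.

variance of Q = 2795.5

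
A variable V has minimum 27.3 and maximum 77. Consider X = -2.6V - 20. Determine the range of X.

Range(X) = 129.22

Range of V = 77 − 27.3 = 49.7.
Range(X) = |a|·Range(V) = |-2.6|·49.7 = 129.22.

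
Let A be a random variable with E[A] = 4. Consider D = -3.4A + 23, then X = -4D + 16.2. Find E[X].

E[X] = -21.4

E[D] = (-3.4)·4 + 23 = 9.4.
E[X] = (-4)·9.4 + 16.2 = -21.4.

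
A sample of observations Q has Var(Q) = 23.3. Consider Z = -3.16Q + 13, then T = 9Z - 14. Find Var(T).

Var(T) = 18845.82288

Var(Z) = (-3.16)²·23.3 = 232.66448.
Var(T) = 9²·232.66448 = 18845.82288.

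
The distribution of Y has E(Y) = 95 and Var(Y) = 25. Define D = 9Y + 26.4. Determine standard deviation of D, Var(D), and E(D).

D = 9Y + 26.4 is linear with a = 9, b = 26.4.
standard deviation of Y = √25 = 5.
standard deviation of D = |a|·standard deviation of Y = |9|·5 = 45.
Var(D) = a²·Var(Y) = 9²·25 = 2025 (the additive constant 26.4 does not affect variance).
E(D) = a·E(Y) + b = 9·95 + 26.4 = 881.4.

standard deviation of D = 45, Var(D) = 2025, E(D) = 881.4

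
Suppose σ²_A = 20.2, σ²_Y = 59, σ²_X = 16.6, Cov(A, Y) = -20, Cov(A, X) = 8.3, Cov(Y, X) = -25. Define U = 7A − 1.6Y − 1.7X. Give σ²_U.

σ²_U = 1303.274

σ²_U = a²·σ²_A + b²·σ²_Y + c²·σ²_X + 2ab·Cov(A, Y) + 2ac·Cov(A, X) + 2bc·Cov(Y, X), with a = 7, b = -1.6, c = -1.7.
= 989.8 + 151.04 + 47.974 + 448 + (-197.54) + (-136)
= 1303.274.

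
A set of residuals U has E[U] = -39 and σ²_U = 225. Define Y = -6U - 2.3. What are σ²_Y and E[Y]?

Y = -6U - 2.3 is linear with a = -6, b = -2.3.
σ²_Y = a²·σ²_U = (-6)²·225 = 8100 (the additive constant -2.3 does not affect variance).
E[Y] = a·E[U] + b = (-6)·(-39) + (-2.3) = 231.7.

σ²_Y = 8100, E[Y] = 231.7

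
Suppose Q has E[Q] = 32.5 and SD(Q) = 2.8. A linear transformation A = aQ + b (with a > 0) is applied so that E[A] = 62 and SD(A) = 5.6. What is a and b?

SD(A) = a·SD(Q) (a > 0), so a = 5.6/2.8 = 2.
E[A] = a·E[Q] + b, so b = 62 − 2·32.5 = -3.

a = 2, b = -3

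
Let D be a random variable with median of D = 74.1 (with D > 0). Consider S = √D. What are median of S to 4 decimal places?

median of S = 8.6081

√D is monotone on this domain, so median of S = √(74.1) ≈ 8.6081.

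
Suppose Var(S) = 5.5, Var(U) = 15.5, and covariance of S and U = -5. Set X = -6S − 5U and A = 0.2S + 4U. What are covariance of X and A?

covariance of X and A = -191.6

By bilinearity, covariance of X and A = ac·Var(S) + bd·Var(U) + (ad+bc)·covariance of S and U, with a=-6, b=-5, c=0.2, d=4.
ac·Var(S) = (-6)·0.2·5.5 = -6.6
bd·Var(U) = (-5)·4·15.5 = -310
(ad+bc)·covariance of S and U = (-25)·(-5) = 125
covariance of X and A = -6.6 + (-310) + 125 = -191.6.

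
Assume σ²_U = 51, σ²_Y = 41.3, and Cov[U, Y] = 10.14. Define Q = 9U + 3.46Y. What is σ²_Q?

σ²_Q = 5256.94628

σ²_Q = a²·σ²_U + b²·σ²_Y + 2ab·Cov[U, Y] with a = 9, b = 3.46.
= 9²·51 + 3.46²·41.3 + 2·9·3.46·10.14
= 4131 + 494.42708 + 631.5192 = 5256.94628.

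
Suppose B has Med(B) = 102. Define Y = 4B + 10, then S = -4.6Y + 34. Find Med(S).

Med(Y) = 4·102 + 10 = 418.
Med(S) = (-4.6)·418 + 34 = -1888.8.

Med(S) = -1888.8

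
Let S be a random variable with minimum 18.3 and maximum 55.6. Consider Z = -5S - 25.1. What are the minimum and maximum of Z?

a = -5 < 0, so order reverses: min(Z) = a·max(S)+b = (-5)·55.6 + (-25.1) = -303.1; max(Z) = a·min(S)+b = (-5)·18.3 + (-25.1) = -116.6.

min(Z) = -303.1, max(Z) = -116.6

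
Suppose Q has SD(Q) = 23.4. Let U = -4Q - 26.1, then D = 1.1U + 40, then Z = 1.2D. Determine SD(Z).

SD(U) = |-4|·23.4 = 93.6.
SD(D) = |1.1|·93.6 = 102.96.
SD(Z) = |1.2|·102.96 = 123.552.

SD(Z) = 123.552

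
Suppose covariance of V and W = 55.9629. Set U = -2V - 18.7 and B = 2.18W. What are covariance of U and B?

covariance of U and B = a·c·covariance of V and W = (-2)·2.18·55.9629 = -243.998244. Additive constants drop out.

covariance of U and B = -243.998244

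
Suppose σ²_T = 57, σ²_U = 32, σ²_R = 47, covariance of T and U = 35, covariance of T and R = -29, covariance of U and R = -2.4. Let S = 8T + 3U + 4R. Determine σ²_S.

σ²_S = 4454.4

σ²_S = a²·σ²_T + b²·σ²_U + c²·σ²_R + 2ab·covariance of T and U + 2ac·covariance of T and R + 2bc·covariance of U and R, with a = 8, b = 3, c = 4.
= 3648 + 288 + 752 + 1680 + (-1856) + (-57.6)
= 4454.4.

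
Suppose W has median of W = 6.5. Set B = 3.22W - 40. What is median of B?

median of B = -19.07

A linear map preserves order up to sign, so median of B = a·median of W + b = 3.22·6.5 + (-40) = -19.07.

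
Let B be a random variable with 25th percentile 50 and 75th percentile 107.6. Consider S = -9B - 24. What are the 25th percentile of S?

25th percentile of S = -992.4

Since a = -9 < 0 the transformation is decreasing, reversing order: the 25th percentile of S corresponds to the 75th percentile of B.
So P_{25}(S) = a·P_{75}(B) + b = (-9)·107.6 + (-24) = -992.4.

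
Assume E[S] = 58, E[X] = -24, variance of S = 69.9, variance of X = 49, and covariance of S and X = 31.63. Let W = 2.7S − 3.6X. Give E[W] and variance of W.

E[W] = 2.7·E[S] + (-3.6)·E[X] = 2.7·58 + (-3.6)·(-24) = 243.
variance of W = a²·variance of S + b²·variance of X + 2ab·covariance of S and X with a = 2.7, b = -3.6.
= 2.7²·69.9 + (-3.6)²·49 + 2·2.7·(-3.6)·31.63
= 509.571 + 635.04 + (-614.8872) = 529.7238.

E[W] = 243, variance of W = 529.7238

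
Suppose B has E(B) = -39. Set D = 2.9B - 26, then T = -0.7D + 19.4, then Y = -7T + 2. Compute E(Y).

E(D) = 2.9·(-39) + (-26) = -139.1.
E(T) = (-0.7)·(-139.1) + 19.4 = 116.77.
E(Y) = (-7)·116.77 + 2 = -815.39.

E(Y) = -815.39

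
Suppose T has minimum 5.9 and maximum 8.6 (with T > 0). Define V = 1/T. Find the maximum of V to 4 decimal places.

max(V) = 0.1695

1/T is decreasing on this domain, so max(V) comes from min(T) = 5.9: max(V) = 1/(5.9) ≈ 0.1695.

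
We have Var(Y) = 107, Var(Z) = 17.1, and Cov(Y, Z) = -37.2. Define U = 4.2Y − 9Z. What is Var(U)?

Var(U) = a²·Var(Y) + b²·Var(Z) + 2ab·Cov(Y, Z) with a = 4.2, b = -9.
= 4.2²·107 + (-9)²·17.1 + 2·4.2·(-9)·(-37.2)
= 1887.48 + 1385.1 + 2812.32 = 6084.9.

Var(U) = 6084.9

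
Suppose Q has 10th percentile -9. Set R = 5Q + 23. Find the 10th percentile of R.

Since a = 5 > 0 the transformation is increasing, so the 10th percentile of R = a·(P_{10} of Q) + b = 5·(-9) + 23 = -22.

10th percentile of R = -22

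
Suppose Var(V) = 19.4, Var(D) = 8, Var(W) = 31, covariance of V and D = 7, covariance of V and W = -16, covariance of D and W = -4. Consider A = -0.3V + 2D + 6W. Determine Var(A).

Var(A) = a²·Var(V) + b²·Var(D) + c²·Var(W) + 2ab·covariance of V and D + 2ac·covariance of V and W + 2bc·covariance of D and W, with a = -0.3, b = 2, c = 6.
= 1.746 + 32 + 1116 + (-8.4) + 57.6 + (-96)
= 1102.946.

Var(A) = 1102.946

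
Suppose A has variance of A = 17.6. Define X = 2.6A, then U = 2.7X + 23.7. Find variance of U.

variance of X = 2.6²·17.6 = 118.976.
variance of U = 2.7²·118.976 = 867.33504.

variance of U = 867.33504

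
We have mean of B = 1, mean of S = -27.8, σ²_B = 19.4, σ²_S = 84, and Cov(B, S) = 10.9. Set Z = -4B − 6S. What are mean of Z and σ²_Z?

mean of Z = 162.8, σ²_Z = 3857.6

mean of Z = (-4)·mean of B + (-6)·mean of S = (-4)·1 + (-6)·(-27.8) = 162.8.
σ²_Z = a²·σ²_B + b²·σ²_S + 2ab·Cov(B, S) with a = -4, b = -6.
= (-4)²·19.4 + (-6)²·84 + 2·(-4)·(-6)·10.9
= 310.4 + 3024 + 523.2 = 3857.6.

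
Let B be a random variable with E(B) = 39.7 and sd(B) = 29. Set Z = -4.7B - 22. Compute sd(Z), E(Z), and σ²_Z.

sd(Z) = 136.3, E(Z) = -208.59, σ²_Z = 18577.69

Z = -4.7B - 22 is linear with a = -4.7, b = -22.
sd(Z) = |a|·sd(B) = |-4.7|·29 = 136.3.
E(Z) = a·E(B) + b = (-4.7)·39.7 + (-22) = -208.59.
σ²_B = 29² = 841.
σ²_Z = a²·σ²_B = (-4.7)²·841 = 18577.69 (the additive constant -22 does not affect variance).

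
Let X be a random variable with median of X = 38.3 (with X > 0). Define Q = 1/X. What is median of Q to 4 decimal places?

1/X is monotone on this domain, so median of Q = 1/(38.3) ≈ 0.0261.

median of Q = 0.0261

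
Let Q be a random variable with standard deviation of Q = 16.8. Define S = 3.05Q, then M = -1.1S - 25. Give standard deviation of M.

standard deviation of S = |3.05|·16.8 = 51.24.
standard deviation of M = |-1.1|·51.24 = 56.364.

standard deviation of M = 56.364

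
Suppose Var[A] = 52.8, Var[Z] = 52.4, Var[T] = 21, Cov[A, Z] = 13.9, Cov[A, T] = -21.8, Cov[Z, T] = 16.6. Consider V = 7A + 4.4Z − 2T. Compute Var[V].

Var[V] = 4860.144

Var[V] = a²·Var[A] + b²·Var[Z] + c²·Var[T] + 2ab·Cov[A, Z] + 2ac·Cov[A, T] + 2bc·Cov[Z, T], with a = 7, b = 4.4, c = -2.
= 2587.2 + 1014.464 + 84 + 856.24 + 610.4 + (-292.16)
= 4860.144.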